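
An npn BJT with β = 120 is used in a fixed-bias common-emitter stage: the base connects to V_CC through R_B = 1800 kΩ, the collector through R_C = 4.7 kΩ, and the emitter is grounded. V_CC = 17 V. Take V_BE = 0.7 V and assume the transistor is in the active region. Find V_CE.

Base loop: V_CC = I_B·R_B + V_BE, so I_B = (17 − 0.7)/1800 kΩ = 0.00906 mA.
In the active region I_C = β·I_B = 120 × 0.00906 = 1.09 mA.
Collector loop: V_CE = V_CC − I_C·R_C = 17 − 1.09×4.7 = 11.9 V.
Since V_CE = 11.9 V > V_CE(sat) ≈ 0.2 V, the transistor is in the active region as assumed.

V_CE ≈ 12 V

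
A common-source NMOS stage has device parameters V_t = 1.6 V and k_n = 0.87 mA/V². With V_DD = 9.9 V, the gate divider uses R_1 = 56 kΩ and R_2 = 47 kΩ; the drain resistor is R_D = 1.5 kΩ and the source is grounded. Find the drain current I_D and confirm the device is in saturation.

V_G = V_DD·R_2/(R_1+R_2) = 9.9×47/103 = 4.52 V. With the source grounded, V_GS = V_G = 4.52 V.
Assume saturation: I_D = (k_n/2)(V_GS − V_t)² = (0.87/2)×(4.52 − 1.6)² = 0.435×2.92² = 3.7 mA.
V_DS = V_DD − I_D·R_D = 9.9 − 3.7×1.5 = 4.35 V.
Saturation requires V_DS ≥ V_GS − V_t = 2.92 V; 4.35 ≥ 2.92 ✓.

I_D ≈ 3.7 mA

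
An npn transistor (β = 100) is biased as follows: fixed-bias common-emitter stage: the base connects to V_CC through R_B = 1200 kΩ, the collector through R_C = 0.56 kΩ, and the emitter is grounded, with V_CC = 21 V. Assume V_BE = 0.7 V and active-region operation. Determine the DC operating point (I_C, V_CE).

I_C ≈ 1.7 mA, V_CE ≈ 20 V

Base loop: V_CC = I_B·R_B + V_BE, so I_B = (21 − 0.7)/1200 kΩ = 0.0169 mA.
In the active region I_C = β·I_B = 100 × 0.0169 = 1.69 mA.
Collector loop: V_CE = V_CC − I_C·R_C = 21 − 1.69×0.56 = 20.1 V.
Since V_CE = 20.1 V > V_CE(sat) ≈ 0.2 V, the transistor is in the active region as assumed.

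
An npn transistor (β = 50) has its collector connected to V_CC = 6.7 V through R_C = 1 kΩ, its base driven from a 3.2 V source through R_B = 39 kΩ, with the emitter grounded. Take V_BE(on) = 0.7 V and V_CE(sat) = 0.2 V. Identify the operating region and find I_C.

Assume active. Base-emitter loop: I_B = (V_BB − V_BE)/R_B = (3.2 − 0.7)/39 = 0.0641 mA.
I_C = β·I_B = 50×0.0641 = 3.21 mA.
V_CE = V_CC − I_C·R_C = 6.7 − 3.21×1 = 3.49 V > V_CE(sat), so the active-region assumption holds.

active; I_C ≈ 3.2 mA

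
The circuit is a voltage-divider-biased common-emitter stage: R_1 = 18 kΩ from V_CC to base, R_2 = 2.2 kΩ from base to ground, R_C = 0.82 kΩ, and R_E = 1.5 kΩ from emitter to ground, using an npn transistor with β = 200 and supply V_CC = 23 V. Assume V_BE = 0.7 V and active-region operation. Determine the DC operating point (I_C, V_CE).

I_C ≈ 1.2 mA, V_CE ≈ 20 V

Thevenize the base divider: V_Th = V_CC·R_2/(R_1+R_2) = 23×2.2/20.2 = 2.5 V, R_Th = R_1‖R_2 = 1.96 kΩ.
Base-emitter loop: V_Th = I_B·R_Th + V_BE + (β+1)I_B·R_E, so I_B = (2.5 − 0.7) / (1.96 + 201×1.5) = 0.00595 mA.
I_C = β·I_B = 200×0.00595 = 1.19 mA, and I_E = (β+1)I_B = 1.2 mA.
V_CE = V_CC − I_C·R_C − I_E·R_E = 23 − 1.19×0.82 − 1.2×1.5 = 20.2 V.
V_CE = 20.2 V > 0.2 V confirms active-region operation.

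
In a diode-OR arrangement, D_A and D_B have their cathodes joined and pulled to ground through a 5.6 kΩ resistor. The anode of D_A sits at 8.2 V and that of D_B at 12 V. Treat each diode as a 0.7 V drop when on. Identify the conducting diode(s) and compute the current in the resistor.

Assume both conduct. Then node N would need to be at both 8.2−0.7 = 7.5 V and 12−0.7 = 11.3 V, which is impossible.
Assume only D_B conducts: V_N = 12 − 0.7 = 11.3 V, so I_R = 11.3/5.6 = 2.02 mA.
Check D_A: its anode-to-cathode voltage is 8.2 − 11.3 = -3.1 V < 0.7 V, so it is off. The assumption is consistent.

Only D_B conducts; I_R ≈ 2 mA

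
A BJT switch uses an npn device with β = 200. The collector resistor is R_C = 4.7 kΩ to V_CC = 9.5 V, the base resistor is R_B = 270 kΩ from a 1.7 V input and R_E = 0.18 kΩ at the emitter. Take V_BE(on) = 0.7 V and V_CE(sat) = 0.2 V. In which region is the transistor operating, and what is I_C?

active; I_C ≈ 0.65 mA

Assume active. Base-emitter loop: I_B = (V_BB − V_BE)/(R_B + (β+1)R_E) = (1.7 − 0.7)/(270 + 201×0.18) = 0.00327 mA.
I_C = β·I_B = 200×0.00327 = 0.653 mA.
V_CE = V_CC − I_C·R_C − I_E·R_E = 9.5 − 0.653×4.7 − 0.656×0.18 = 6.31 V > V_CE(sat), so the active-region assumption holds.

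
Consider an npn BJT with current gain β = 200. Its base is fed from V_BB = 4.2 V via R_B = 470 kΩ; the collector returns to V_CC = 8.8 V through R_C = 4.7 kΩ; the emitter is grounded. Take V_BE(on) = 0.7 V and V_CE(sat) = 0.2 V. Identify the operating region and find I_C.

Assume active. Base-emitter loop: I_B = (V_BB − V_BE)/R_B = (4.2 − 0.7)/470 = 0.00745 mA.
I_C = β·I_B = 200×0.00745 = 1.49 mA.
V_CE = V_CC − I_C·R_C = 8.8 − 1.49×4.7 = 1.8 V > V_CE(sat), so the active-region assumption holds.

active; I_C ≈ 1.5 mA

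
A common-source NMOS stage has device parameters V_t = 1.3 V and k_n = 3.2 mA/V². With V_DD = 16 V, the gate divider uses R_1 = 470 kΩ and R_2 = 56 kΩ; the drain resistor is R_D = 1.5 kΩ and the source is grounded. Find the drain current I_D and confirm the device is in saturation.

V_G = V_DD·R_2/(R_1+R_2) = 16×56/526 = 1.7 V. With the source grounded, V_GS = V_G = 1.7 V.
Assume saturation: I_D = (k_n/2)(V_GS − V_t)² = (3.2/2)×(1.7 − 1.3)² = 1.6×0.403² = 0.26 mA.
V_DS = V_DD − I_D·R_D = 16 − 0.26×1.5 = 15.6 V.
Saturation requires V_DS ≥ V_GS − V_t = 0.403 V; 15.6 ≥ 0.403 ✓.

I_D ≈ 0.26 mA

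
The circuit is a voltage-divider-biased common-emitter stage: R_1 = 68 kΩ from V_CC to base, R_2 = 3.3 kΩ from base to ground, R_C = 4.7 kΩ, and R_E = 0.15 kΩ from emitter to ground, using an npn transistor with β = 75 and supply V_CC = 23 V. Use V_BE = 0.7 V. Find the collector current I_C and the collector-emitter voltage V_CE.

I_C ≈ 1.9 mA, V_CE ≈ 14 V

Thevenize the base divider: V_Th = V_CC·R_2/(R_1+R_2) = 23×3.3/71.3 = 1.06 V, R_Th = R_1‖R_2 = 3.15 kΩ.
Base-emitter loop: V_Th = I_B·R_Th + V_BE + (β+1)I_B·R_E, so I_B = (1.06 − 0.7) / (3.15 + 76×0.15) = 0.0251 mA.
I_C = β·I_B = 75×0.0251 = 1.88 mA, and I_E = (β+1)I_B = 1.9 mA.
V_CE = V_CC − I_C·R_C − I_E·R_E = 23 − 1.88×4.7 − 1.9×0.15 = 13.9 V.
V_CE = 13.9 V > 0.2 V confirms active-region operation.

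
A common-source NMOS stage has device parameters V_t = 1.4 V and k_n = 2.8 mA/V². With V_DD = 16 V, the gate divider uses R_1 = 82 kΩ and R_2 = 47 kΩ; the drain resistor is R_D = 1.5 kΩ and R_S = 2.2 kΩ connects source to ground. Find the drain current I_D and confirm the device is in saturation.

I_D ≈ 1.5 mA

V_G = V_DD·R_2/(R_1+R_2) = 16×47/129 = 5.83 V.
Assume saturation: I_D = (k_n/2)(V_GS − V_t)² with V_GS = V_G − I_D·R_S = 5.83 − 2.2·I_D.
Substituting gives 6.78·I_D² − 28.3·I_D + 27.5 = 0, with roots I_D = 1.54 or 2.64 mA.
The root I_D = 2.64 mA gives V_GS = 0.0275 V ≤ V_t, so take I_D = 1.54 mA.
Then V_GS = 2.45 V and V_DS = V_DD − I_D(R_D+R_S) = 16 − 1.54×3.7 = 10.3 V.
Saturation requires V_DS ≥ V_GS − V_t = 1.05 V; 10.3 ≥ 1.05 ✓.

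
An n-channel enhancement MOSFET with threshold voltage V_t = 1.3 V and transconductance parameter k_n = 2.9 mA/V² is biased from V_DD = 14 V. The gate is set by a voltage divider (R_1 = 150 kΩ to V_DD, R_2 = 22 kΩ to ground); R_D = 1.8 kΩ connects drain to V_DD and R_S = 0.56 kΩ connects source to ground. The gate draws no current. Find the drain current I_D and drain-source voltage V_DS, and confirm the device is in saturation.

V_G = V_DD·R_2/(R_1+R_2) = 14×22/172 = 1.79 V.
Assume saturation: I_D = (k_n/2)(V_GS − V_t)² with V_GS = V_G − I_D·R_S = 1.79 − 0.56·I_D.
Substituting gives 0.455·I_D² − 1.8·I_D + 0.349 = 0, with roots I_D = 0.205 or 3.75 mA.
The root I_D = 3.75 mA gives V_GS = -0.307 V ≤ V_t, so take I_D = 0.205 mA.
Then V_GS = 1.68 V and V_DS = V_DD − I_D(R_D+R_S) = 14 − 0.205×2.36 = 13.5 V.
Saturation requires V_DS ≥ V_GS − V_t = 0.376 V; 13.5 ≥ 0.376 ✓.

I_D ≈ 0.2 mA, V_DS ≈ 14 V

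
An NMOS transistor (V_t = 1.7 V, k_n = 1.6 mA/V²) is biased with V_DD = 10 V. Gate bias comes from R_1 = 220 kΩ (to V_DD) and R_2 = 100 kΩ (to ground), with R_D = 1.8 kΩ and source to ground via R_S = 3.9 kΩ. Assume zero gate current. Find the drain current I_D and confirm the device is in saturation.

I_D ≈ 0.23 mA

V_G = V_DD·R_2/(R_1+R_2) = 10×100/320 = 3.12 V.
Assume saturation: I_D = (k_n/2)(V_GS − V_t)² with V_GS = V_G − I_D·R_S = 3.12 − 3.9·I_D.
Substituting gives 12.2·I_D² − 9.89·I_D + 1.62 = 0, with roots I_D = 0.228 or 0.585 mA.
The root I_D = 0.585 mA gives V_GS = 0.845 V ≤ V_t, so take I_D = 0.228 mA.
Then V_GS = 2.23 V and V_DS = V_DD − I_D(R_D+R_S) = 10 − 0.228×5.7 = 8.7 V.
Saturation requires V_DS ≥ V_GS − V_t = 0.534 V; 8.7 ≥ 0.534 ✓.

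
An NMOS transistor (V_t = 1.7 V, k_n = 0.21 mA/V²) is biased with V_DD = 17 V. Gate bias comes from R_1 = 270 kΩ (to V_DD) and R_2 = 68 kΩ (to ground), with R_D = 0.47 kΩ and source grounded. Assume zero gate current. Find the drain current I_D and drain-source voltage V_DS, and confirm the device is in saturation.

V_G = V_DD·R_2/(R_1+R_2) = 17×68/338 = 3.42 V. With the source grounded, V_GS = V_G = 3.42 V.
Assume saturation: I_D = (k_n/2)(V_GS − V_t)² = (0.21/2)×(3.42 − 1.7)² = 0.105×1.72² = 0.311 mA.
V_DS = V_DD − I_D·R_D = 17 − 0.311×0.47 = 16.9 V.
Saturation requires V_DS ≥ V_GS − V_t = 1.72 V; 16.9 ≥ 1.72 ✓.

I_D ≈ 0.31 mA, V_DS ≈ 17 V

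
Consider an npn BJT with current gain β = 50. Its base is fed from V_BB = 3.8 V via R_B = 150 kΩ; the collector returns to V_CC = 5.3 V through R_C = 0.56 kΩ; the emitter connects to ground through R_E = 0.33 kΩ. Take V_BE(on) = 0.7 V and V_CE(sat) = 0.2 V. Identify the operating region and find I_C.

active; I_C ≈ 0.93 mA

Assume active. Base-emitter loop: I_B = (V_BB − V_BE)/(R_B + (β+1)R_E) = (3.8 − 0.7)/(150 + 51×0.33) = 0.0186 mA.
I_C = β·I_B = 50×0.0186 = 0.929 mA.
V_CE = V_CC − I_C·R_C − I_E·R_E = 5.3 − 0.929×0.56 − 0.948×0.33 = 4.47 V > V_CE(sat), so the active-region assumption holds.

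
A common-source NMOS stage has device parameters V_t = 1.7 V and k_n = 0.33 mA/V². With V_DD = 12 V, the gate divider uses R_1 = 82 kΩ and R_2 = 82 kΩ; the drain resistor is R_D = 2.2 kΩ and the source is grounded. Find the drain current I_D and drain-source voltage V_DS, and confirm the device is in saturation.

I_D ≈ 3.1 mA, V_DS ≈ 5.3 V

V_G = V_DD·R_2/(R_1+R_2) = 12×82/164 = 6 V. With the source grounded, V_GS = V_G = 6 V.
Assume saturation: I_D = (k_n/2)(V_GS − V_t)² = (0.33/2)×(6 − 1.7)² = 0.165×4.3² = 3.05 mA.
V_DS = V_DD − I_D·R_D = 12 − 3.05×2.2 = 5.29 V.
Saturation requires V_DS ≥ V_GS − V_t = 4.3 V; 5.29 ≥ 4.3 ✓.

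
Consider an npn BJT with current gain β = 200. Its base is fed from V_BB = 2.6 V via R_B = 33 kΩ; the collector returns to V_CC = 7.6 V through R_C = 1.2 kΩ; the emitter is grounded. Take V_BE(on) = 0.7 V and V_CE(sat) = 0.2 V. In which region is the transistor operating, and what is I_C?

saturation; I_C ≈ 6.2 mA

Assume active: I_B = (2.6 − 0.7)/33 = 0.0576 mA, giving I_C = β·I_B = 11.5 mA.
But then V_CE = 7.6 − 11.5×1.2 = -6.22 V < V_CE(sat) = 0.2 V — impossible in the active region.
So the transistor is saturated. With V_CE = 0.2 V, I_C = (V_CC − 0.2)/R_C = 7.4/1.2 = 6.17 mA.
Check: β·I_B = 11.5 mA > I_C = 6.17 mA, confirming saturation.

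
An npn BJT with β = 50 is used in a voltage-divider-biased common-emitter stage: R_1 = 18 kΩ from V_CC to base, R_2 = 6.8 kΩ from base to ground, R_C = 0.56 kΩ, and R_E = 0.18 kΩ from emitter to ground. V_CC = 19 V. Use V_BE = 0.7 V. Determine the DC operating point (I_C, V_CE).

I_C ≈ 16 mA, V_CE ≈ 7.1 V

Thevenize the base divider: V_Th = V_CC·R_2/(R_1+R_2) = 19×6.8/24.8 = 5.21 V, R_Th = R_1‖R_2 = 4.94 kΩ.
Base-emitter loop: V_Th = I_B·R_Th + V_BE + (β+1)I_B·R_E, so I_B = (5.21 − 0.7) / (4.94 + 51×0.18) = 0.319 mA.
I_C = β·I_B = 50×0.319 = 16 mA, and I_E = (β+1)I_B = 16.3 mA.
V_CE = V_CC − I_C·R_C − I_E·R_E = 19 − 16×0.56 − 16.3×0.18 = 7.12 V.
V_CE = 7.12 V > 0.2 V confirms active-region operation.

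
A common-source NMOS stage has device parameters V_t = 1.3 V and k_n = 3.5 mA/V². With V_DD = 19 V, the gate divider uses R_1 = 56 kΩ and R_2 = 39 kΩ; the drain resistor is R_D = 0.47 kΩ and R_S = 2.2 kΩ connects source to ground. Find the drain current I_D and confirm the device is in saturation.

I_D ≈ 2.4 mA

V_G = V_DD·R_2/(R_1+R_2) = 19×39/95 = 7.8 V.
Assume saturation: I_D = (k_n/2)(V_GS − V_t)² with V_GS = V_G − I_D·R_S = 7.8 − 2.2·I_D.
Substituting gives 8.47·I_D² − 51.1·I_D + 73.9 = 0, with roots I_D = 2.42 or 3.61 mA.
The root I_D = 3.61 mA gives V_GS = -0.136 V ≤ V_t, so take I_D = 2.42 mA.
Then V_GS = 2.48 V and V_DS = V_DD − I_D(R_D+R_S) = 19 − 2.42×2.67 = 12.5 V.
Saturation requires V_DS ≥ V_GS − V_t = 1.18 V; 12.5 ≥ 1.18 ✓.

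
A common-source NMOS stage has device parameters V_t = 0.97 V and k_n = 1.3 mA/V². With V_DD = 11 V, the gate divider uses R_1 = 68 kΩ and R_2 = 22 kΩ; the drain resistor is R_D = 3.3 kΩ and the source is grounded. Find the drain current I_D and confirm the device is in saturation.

I_D ≈ 1.9 mA

V_G = V_DD·R_2/(R_1+R_2) = 11×22/90 = 2.69 V. With the source grounded, V_GS = V_G = 2.69 V.
Assume saturation: I_D = (k_n/2)(V_GS − V_t)² = (1.3/2)×(2.69 − 0.97)² = 0.65×1.72² = 1.92 mA.
V_DS = V_DD − I_D·R_D = 11 − 1.92×3.3 = 4.66 V.
Saturation requires V_DS ≥ V_GS − V_t = 1.72 V; 4.66 ≥ 1.72 ✓.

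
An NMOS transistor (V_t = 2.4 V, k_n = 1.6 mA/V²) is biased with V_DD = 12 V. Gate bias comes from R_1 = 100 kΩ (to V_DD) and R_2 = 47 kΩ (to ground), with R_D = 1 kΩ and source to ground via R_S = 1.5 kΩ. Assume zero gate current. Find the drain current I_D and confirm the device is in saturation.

V_G = V_DD·R_2/(R_1+R_2) = 12×47/147 = 3.84 V.
Assume saturation: I_D = (k_n/2)(V_GS − V_t)² with V_GS = V_G − I_D·R_S = 3.84 − 1.5·I_D.
Substituting gives 1.8·I_D² − 4.45·I_D + 1.65 = 0, with roots I_D = 0.455 or 2.02 mA.
The root I_D = 2.02 mA gives V_GS = 0.812 V ≤ V_t, so take I_D = 0.455 mA.
Then V_GS = 3.15 V and V_DS = V_DD − I_D(R_D+R_S) = 12 − 0.455×2.5 = 10.9 V.
Saturation requires V_DS ≥ V_GS − V_t = 0.754 V; 10.9 ≥ 0.754 ✓.

I_D ≈ 0.46 mA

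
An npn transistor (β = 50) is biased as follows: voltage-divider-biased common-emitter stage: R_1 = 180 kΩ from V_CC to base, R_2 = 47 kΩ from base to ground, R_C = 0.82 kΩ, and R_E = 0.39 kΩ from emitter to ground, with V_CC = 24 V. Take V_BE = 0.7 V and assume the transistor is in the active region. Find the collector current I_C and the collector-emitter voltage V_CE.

I_C ≈ 3.7 mA, V_CE ≈ 19 V

Thevenize the base divider: V_Th = V_CC·R_2/(R_1+R_2) = 24×47/227 = 4.97 V, R_Th = R_1‖R_2 = 37.3 kΩ.
Base-emitter loop: V_Th = I_B·R_Th + V_BE + (β+1)I_B·R_E, so I_B = (4.97 − 0.7) / (37.3 + 51×0.39) = 0.0747 mA.
I_C = β·I_B = 50×0.0747 = 3.73 mA, and I_E = (β+1)I_B = 3.81 mA.
V_CE = V_CC − I_C·R_C − I_E·R_E = 24 − 3.73×0.82 − 3.81×0.39 = 19.5 V.
V_CE = 19.5 V > 0.2 V confirms active-region operation.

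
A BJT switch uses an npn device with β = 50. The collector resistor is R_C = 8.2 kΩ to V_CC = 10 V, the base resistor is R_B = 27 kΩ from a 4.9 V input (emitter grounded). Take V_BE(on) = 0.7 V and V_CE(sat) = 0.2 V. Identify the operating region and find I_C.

saturation; I_C ≈ 1.2 mA

Assume active: I_B = (4.9 − 0.7)/27 = 0.156 mA, giving I_C = β·I_B = 7.78 mA.
But then V_CE = 10 − 7.78×8.2 = -53.8 V < V_CE(sat) = 0.2 V — impossible in the active region.
So the transistor is saturated. With V_CE = 0.2 V, I_C = (V_CC − 0.2)/R_C = 9.8/8.2 = 1.2 mA.
Check: β·I_B = 7.78 mA > I_C = 1.2 mA, confirming saturation.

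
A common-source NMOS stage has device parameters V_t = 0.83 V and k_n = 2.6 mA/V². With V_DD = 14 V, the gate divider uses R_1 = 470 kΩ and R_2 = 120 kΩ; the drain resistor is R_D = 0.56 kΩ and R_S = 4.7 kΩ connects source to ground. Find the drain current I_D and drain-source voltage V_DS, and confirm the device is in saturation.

V_G = V_DD·R_2/(R_1+R_2) = 14×120/590 = 2.85 V.
Assume saturation: I_D = (k_n/2)(V_GS − V_t)² with V_GS = V_G − I_D·R_S = 2.85 − 4.7·I_D.
Substituting gives 28.7·I_D² − 25.7·I_D + 5.29 = 0, with roots I_D = 0.323 or 0.57 mA.
The root I_D = 0.57 mA gives V_GS = 0.168 V ≤ V_t, so take I_D = 0.323 mA.
Then V_GS = 1.33 V and V_DS = V_DD − I_D(R_D+R_S) = 14 − 0.323×5.26 = 12.3 V.
Saturation requires V_DS ≥ V_GS − V_t = 0.499 V; 12.3 ≥ 0.499 ✓.

I_D ≈ 0.32 mA, V_DS ≈ 12 V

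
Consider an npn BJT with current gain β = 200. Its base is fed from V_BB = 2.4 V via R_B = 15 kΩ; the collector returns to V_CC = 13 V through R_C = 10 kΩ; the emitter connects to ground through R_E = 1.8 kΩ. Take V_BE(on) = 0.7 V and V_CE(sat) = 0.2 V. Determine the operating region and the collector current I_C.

Assume active. Base-emitter loop: I_B = (V_BB − V_BE)/(R_B + (β+1)R_E) = (2.4 − 0.7)/(15 + 201×1.8) = 0.00451 mA.
I_C = β·I_B = 200×0.00451 = 0.902 mA.
V_CE = V_CC − I_C·R_C − I_E·R_E = 13 − 0.902×10 − 0.907×1.8 = 2.34 V > V_CE(sat), so the active-region assumption holds.

active; I_C ≈ 0.9 mA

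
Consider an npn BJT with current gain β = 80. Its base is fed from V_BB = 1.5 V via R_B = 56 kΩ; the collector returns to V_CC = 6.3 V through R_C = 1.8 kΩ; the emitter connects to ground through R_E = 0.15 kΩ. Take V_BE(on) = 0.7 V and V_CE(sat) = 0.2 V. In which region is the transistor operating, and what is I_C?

active; I_C ≈ 0.94 mA

Assume active. Base-emitter loop: I_B = (V_BB − V_BE)/(R_B + (β+1)R_E) = (1.5 − 0.7)/(56 + 81×0.15) = 0.0117 mA.
I_C = β·I_B = 80×0.0117 = 0.939 mA.
V_CE = V_CC − I_C·R_C − I_E·R_E = 6.3 − 0.939×1.8 − 0.951×0.15 = 4.47 V > V_CE(sat), so the active-region assumption holds.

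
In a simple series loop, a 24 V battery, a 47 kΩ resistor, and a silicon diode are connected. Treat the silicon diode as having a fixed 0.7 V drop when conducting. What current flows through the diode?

KVL around the loop: 24 = V_D + I·R = 0.7 + I × 47 kΩ.
So I = (24 − 0.7) / 47 kΩ = 23.3 / 47 = 0.496 mA.

I ≈ 0.5 mA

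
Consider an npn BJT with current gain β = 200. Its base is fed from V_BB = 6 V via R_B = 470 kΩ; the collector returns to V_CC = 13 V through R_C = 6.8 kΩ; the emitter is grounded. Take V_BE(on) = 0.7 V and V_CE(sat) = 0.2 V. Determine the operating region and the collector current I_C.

saturation; I_C ≈ 1.9 mA

Assume active: I_B = (6 − 0.7)/470 = 0.0113 mA, giving I_C = β·I_B = 2.26 mA.
But then V_CE = 13 − 2.26×6.8 = -2.34 V < V_CE(sat) = 0.2 V — impossible in the active region.
So the transistor is saturated. With V_CE = 0.2 V, I_C = (V_CC − 0.2)/R_C = 12.8/6.8 = 1.88 mA.
Check: β·I_B = 2.26 mA > I_C = 1.88 mA, confirming saturation.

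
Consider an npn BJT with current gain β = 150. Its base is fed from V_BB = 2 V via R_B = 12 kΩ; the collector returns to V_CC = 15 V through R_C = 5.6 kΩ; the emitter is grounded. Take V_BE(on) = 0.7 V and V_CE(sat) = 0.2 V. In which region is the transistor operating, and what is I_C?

saturation; I_C ≈ 2.6 mA

Assume active: I_B = (2 − 0.7)/12 = 0.108 mA, giving I_C = β·I_B = 16.2 mA.
But then V_CE = 15 − 16.2×5.6 = -76 V < V_CE(sat) = 0.2 V — impossible in the active region.
So the transistor is saturated. With V_CE = 0.2 V, I_C = (V_CC − 0.2)/R_C = 14.8/5.6 = 2.64 mA.
Check: β·I_B = 16.2 mA > I_C = 2.64 mA, confirming saturation.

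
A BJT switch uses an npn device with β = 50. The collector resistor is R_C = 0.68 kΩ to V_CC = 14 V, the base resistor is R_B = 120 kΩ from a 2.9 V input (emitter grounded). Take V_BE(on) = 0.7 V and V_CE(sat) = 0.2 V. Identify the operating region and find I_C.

Assume active. Base-emitter loop: I_B = (V_BB − V_BE)/R_B = (2.9 − 0.7)/120 = 0.0183 mA.
I_C = β·I_B = 50×0.0183 = 0.917 mA.
V_CE = V_CC − I_C·R_C = 14 − 0.917×0.68 = 13.4 V > V_CE(sat), so the active-region assumption holds.

active; I_C ≈ 0.92 mA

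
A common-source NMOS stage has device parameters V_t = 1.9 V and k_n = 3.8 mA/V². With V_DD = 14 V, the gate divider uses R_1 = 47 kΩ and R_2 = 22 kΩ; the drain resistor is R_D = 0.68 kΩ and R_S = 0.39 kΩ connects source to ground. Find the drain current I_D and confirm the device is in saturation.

V_G = V_DD·R_2/(R_1+R_2) = 14×22/69 = 4.46 V.
Assume saturation: I_D = (k_n/2)(V_GS − V_t)² with V_GS = V_G − I_D·R_S = 4.46 − 0.39·I_D.
Substituting gives 0.289·I_D² − 4.8·I_D + 12.5 = 0, with roots I_D = 3.23 or 13.4 mA.
The root I_D = 13.4 mA gives V_GS = -0.753 V ≤ V_t, so take I_D = 3.23 mA.
Then V_GS = 3.2 V and V_DS = V_DD − I_D(R_D+R_S) = 14 − 3.23×1.07 = 10.5 V.
Saturation requires V_DS ≥ V_GS − V_t = 1.3 V; 10.5 ≥ 1.3 ✓.

I_D ≈ 3.2 mA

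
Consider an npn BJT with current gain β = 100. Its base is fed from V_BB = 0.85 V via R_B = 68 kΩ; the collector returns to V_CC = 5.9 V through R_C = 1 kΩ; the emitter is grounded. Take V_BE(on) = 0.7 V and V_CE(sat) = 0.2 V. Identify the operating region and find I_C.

Assume active. Base-emitter loop: I_B = (V_BB − V_BE)/R_B = (0.85 − 0.7)/68 = 0.00221 mA.
I_C = β·I_B = 100×0.00221 = 0.221 mA.
V_CE = V_CC − I_C·R_C = 5.9 − 0.221×1 = 5.68 V > V_CE(sat), so the active-region assumption holds.

active; I_C ≈ 0.22 mA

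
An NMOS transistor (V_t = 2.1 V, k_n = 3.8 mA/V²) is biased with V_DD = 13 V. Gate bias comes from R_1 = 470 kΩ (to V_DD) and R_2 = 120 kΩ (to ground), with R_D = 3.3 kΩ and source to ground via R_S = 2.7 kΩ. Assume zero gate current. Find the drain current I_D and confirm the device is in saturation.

V_G = V_DD·R_2/(R_1+R_2) = 13×120/590 = 2.64 V.
Assume saturation: I_D = (k_n/2)(V_GS − V_t)² with V_GS = V_G − I_D·R_S = 2.64 − 2.7·I_D.
Substituting gives 13.9·I_D² − 6.58·I_D + 0.562 = 0, with roots I_D = 0.112 or 0.364 mA.
The root I_D = 0.364 mA gives V_GS = 1.66 V ≤ V_t, so take I_D = 0.112 mA.
Then V_GS = 2.34 V and V_DS = V_DD − I_D(R_D+R_S) = 13 − 0.112×6 = 12.3 V.
Saturation requires V_DS ≥ V_GS − V_t = 0.242 V; 12.3 ≥ 0.242 ✓.

I_D ≈ 0.11 mA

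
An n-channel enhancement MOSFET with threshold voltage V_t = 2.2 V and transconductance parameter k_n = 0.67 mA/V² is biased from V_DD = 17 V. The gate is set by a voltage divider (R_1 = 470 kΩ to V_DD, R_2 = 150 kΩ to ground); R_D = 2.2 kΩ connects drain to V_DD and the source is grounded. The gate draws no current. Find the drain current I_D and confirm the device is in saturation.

I_D ≈ 1.2 mA

V_G = V_DD·R_2/(R_1+R_2) = 17×150/620 = 4.11 V. With the source grounded, V_GS = V_G = 4.11 V.
Assume saturation: I_D = (k_n/2)(V_GS − V_t)² = (0.67/2)×(4.11 − 2.2)² = 0.335×1.91² = 1.23 mA.
V_DS = V_DD − I_D·R_D = 17 − 1.23×2.2 = 14.3 V.
Saturation requires V_DS ≥ V_GS − V_t = 1.91 V; 14.3 ≥ 1.91 ✓.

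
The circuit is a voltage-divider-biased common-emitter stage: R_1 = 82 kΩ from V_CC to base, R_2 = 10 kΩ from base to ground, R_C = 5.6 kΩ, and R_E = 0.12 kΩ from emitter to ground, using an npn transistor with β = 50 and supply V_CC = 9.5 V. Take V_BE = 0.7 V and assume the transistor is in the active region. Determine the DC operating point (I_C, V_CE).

I_C ≈ 1.1 mA, V_CE ≈ 3.2 V

Thevenize the base divider: V_Th = V_CC·R_2/(R_1+R_2) = 9.5×10/92 = 1.03 V, R_Th = R_1‖R_2 = 8.91 kΩ.
Base-emitter loop: V_Th = I_B·R_Th + V_BE + (β+1)I_B·R_E, so I_B = (1.03 − 0.7) / (8.91 + 51×0.12) = 0.0221 mA.
I_C = β·I_B = 50×0.0221 = 1.11 mA, and I_E = (β+1)I_B = 1.13 mA.
V_CE = V_CC − I_C·R_C − I_E·R_E = 9.5 − 1.11×5.6 − 1.13×0.12 = 3.17 V.
V_CE = 3.17 V > 0.2 V confirms active-region operation.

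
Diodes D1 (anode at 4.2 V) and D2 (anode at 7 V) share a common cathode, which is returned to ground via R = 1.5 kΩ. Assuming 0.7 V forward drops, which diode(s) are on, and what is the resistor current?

Assume both conduct. Then node N would need to be at both 4.2−0.7 = 3.5 V and 7−0.7 = 6.3 V, which is impossible.
Assume only D2 conducts: V_N = 7 − 0.7 = 6.3 V, so I_R = 6.3/1.5 = 4.2 mA.
Check D1: its anode-to-cathode voltage is 4.2 − 6.3 = -2.1 V < 0.7 V, so it is off. The assumption is consistent.

Only D2 conducts; I_R ≈ 4.2 mA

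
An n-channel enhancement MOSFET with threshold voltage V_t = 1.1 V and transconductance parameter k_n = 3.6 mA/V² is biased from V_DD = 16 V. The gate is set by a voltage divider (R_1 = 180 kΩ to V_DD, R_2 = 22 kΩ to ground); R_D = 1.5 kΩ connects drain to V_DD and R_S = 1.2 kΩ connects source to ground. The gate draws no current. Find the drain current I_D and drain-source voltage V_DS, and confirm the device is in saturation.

V_G = V_DD·R_2/(R_1+R_2) = 16×22/202 = 1.74 V.
Assume saturation: I_D = (k_n/2)(V_GS − V_t)² with V_GS = V_G − I_D·R_S = 1.74 − 1.2·I_D.
Substituting gives 2.59·I_D² − 3.78·I_D + 0.743 = 0, with roots I_D = 0.235 or 1.22 mA.
The root I_D = 1.22 mA gives V_GS = 0.276 V ≤ V_t, so take I_D = 0.235 mA.
Then V_GS = 1.46 V and V_DS = V_DD − I_D(R_D+R_S) = 16 − 0.235×2.7 = 15.4 V.
Saturation requires V_DS ≥ V_GS − V_t = 0.361 V; 15.4 ≥ 0.361 ✓.

I_D ≈ 0.23 mA, V_DS ≈ 15 V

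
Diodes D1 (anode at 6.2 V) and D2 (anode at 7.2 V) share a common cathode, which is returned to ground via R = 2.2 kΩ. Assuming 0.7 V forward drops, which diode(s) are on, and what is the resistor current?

Assume both conduct. Then node N would need to be at both 6.2−0.7 = 5.5 V and 7.2−0.7 = 6.5 V, which is impossible.
Assume only D2 conducts: V_N = 7.2 − 0.7 = 6.5 V, so I_R = 6.5/2.2 = 2.95 mA.
Check D1: its anode-to-cathode voltage is 6.2 − 6.5 = -0.3 V < 0.7 V, so it is off. The assumption is consistent.

Only D2 conducts; I_R ≈ 3 mA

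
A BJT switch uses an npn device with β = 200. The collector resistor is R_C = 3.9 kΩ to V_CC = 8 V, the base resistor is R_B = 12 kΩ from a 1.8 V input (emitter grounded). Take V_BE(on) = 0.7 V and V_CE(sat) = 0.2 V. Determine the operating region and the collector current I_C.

Assume active: I_B = (1.8 − 0.7)/12 = 0.0917 mA, giving I_C = β·I_B = 18.3 mA.
But then V_CE = 8 − 18.3×3.9 = -63.5 V < V_CE(sat) = 0.2 V — impossible in the active region.
So the transistor is saturated. With V_CE = 0.2 V, I_C = (V_CC − 0.2)/R_C = 7.8/3.9 = 2 mA.
Check: β·I_B = 18.3 mA > I_C = 2 mA, confirming saturation.

saturation; I_C ≈ 2 mA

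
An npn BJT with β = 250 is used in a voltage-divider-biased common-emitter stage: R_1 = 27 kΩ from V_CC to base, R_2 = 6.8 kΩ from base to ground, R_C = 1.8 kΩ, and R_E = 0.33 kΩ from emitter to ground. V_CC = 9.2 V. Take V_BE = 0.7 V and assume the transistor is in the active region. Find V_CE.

V_CE ≈ 2.3 V

Thevenize the base divider: V_Th = V_CC·R_2/(R_1+R_2) = 9.2×6.8/33.8 = 1.85 V, R_Th = R_1‖R_2 = 5.43 kΩ.
Base-emitter loop: V_Th = I_B·R_Th + V_BE + (β+1)I_B·R_E, so I_B = (1.85 − 0.7) / (5.43 + 251×0.33) = 0.013 mA.
I_C = β·I_B = 250×0.013 = 3.26 mA, and I_E = (β+1)I_B = 3.27 mA.
V_CE = V_CC − I_C·R_C − I_E·R_E = 9.2 − 3.26×1.8 − 3.27×0.33 = 2.25 V.
V_CE = 2.25 V > 0.2 V confirms active-region operation.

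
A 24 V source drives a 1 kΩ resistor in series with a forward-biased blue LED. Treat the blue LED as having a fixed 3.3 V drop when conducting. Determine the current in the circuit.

KVL around the loop: 24 = V_D + I·R = 3.3 + I × 1 kΩ.
So I = (24 − 3.3) / 1 kΩ = 20.7 / 1 = 20.7 mA.

I ≈ 21 mA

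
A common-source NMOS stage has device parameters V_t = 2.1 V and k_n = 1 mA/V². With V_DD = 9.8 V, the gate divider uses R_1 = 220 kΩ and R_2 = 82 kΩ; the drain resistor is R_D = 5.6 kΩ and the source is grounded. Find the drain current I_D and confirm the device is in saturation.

V_G = V_DD·R_2/(R_1+R_2) = 9.8×82/302 = 2.66 V. With the source grounded, V_GS = V_G = 2.66 V.
Assume saturation: I_D = (k_n/2)(V_GS − V_t)² = (1/2)×(2.66 − 2.1)² = 0.5×0.561² = 0.157 mA.
V_DS = V_DD − I_D·R_D = 9.8 − 0.157×5.6 = 8.92 V.
Saturation requires V_DS ≥ V_GS − V_t = 0.561 V; 8.92 ≥ 0.561 ✓.

I_D ≈ 0.16 mA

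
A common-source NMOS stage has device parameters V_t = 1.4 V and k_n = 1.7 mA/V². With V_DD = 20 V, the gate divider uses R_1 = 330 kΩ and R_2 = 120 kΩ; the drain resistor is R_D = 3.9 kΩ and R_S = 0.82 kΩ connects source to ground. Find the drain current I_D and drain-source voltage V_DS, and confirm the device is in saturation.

I_D ≈ 2.6 mA, V_DS ≈ 7.5 V

V_G = V_DD·R_2/(R_1+R_2) = 20×120/450 = 5.33 V.
Assume saturation: I_D = (k_n/2)(V_GS − V_t)² with V_GS = V_G − I_D·R_S = 5.33 − 0.82·I_D.
Substituting gives 0.572·I_D² − 6.48·I_D + 13.2 = 0, with roots I_D = 2.65 or 8.7 mA.
The root I_D = 8.7 mA gives V_GS = -1.8 V ≤ V_t, so take I_D = 2.65 mA.
Then V_GS = 3.16 V and V_DS = V_DD − I_D(R_D+R_S) = 20 − 2.65×4.72 = 7.51 V.
Saturation requires V_DS ≥ V_GS − V_t = 1.76 V; 7.51 ≥ 1.76 ✓.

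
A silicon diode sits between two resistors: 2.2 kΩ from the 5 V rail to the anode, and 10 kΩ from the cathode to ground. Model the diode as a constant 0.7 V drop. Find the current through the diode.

The two resistors are in series with the diode, so KVL gives 5 = I·2.2 + 0.7 + I·10.
I = (5 − 0.7) / (2.2 + 10) kΩ = 4.3 / 12.2 = 0.352 mA.

I ≈ 0.35 mA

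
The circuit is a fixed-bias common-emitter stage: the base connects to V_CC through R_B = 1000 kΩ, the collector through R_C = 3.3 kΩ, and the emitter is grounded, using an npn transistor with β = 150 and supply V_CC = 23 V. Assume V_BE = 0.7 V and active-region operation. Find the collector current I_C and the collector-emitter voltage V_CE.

Base loop: V_CC = I_B·R_B + V_BE, so I_B = (23 − 0.7)/1000 kΩ = 0.0223 mA.
In the active region I_C = β·I_B = 150 × 0.0223 = 3.35 mA.
Collector loop: V_CE = V_CC − I_C·R_C = 23 − 3.35×3.3 = 12 V.
Since V_CE = 12 V > V_CE(sat) ≈ 0.2 V, the transistor is in the active region as assumed.

I_C ≈ 3.3 mA, V_CE ≈ 12 V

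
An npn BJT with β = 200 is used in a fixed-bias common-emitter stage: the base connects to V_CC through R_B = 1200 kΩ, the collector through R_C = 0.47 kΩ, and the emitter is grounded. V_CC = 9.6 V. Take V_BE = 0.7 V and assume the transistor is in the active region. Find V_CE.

Base loop: V_CC = I_B·R_B + V_BE, so I_B = (9.6 − 0.7)/1200 kΩ = 0.00742 mA.
In the active region I_C = β·I_B = 200 × 0.00742 = 1.48 mA.
Collector loop: V_CE = V_CC − I_C·R_C = 9.6 − 1.48×0.47 = 8.9 V.
Since V_CE = 8.9 V > V_CE(sat) ≈ 0.2 V, the transistor is in the active region as assumed.

V_CE ≈ 8.9 V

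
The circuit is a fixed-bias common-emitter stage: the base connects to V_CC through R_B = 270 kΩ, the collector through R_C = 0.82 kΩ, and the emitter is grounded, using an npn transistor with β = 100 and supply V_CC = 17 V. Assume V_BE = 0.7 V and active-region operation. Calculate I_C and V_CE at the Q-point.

I_C ≈ 6 mA, V_CE ≈ 12 V

Base loop: V_CC = I_B·R_B + V_BE, so I_B = (17 − 0.7)/270 kΩ = 0.0604 mA.
In the active region I_C = β·I_B = 100 × 0.0604 = 6.04 mA.
Collector loop: V_CE = V_CC − I_C·R_C = 17 − 6.04×0.82 = 12 V.
Since V_CE = 12 V > V_CE(sat) ≈ 0.2 V, the transistor is in the active region as assumed.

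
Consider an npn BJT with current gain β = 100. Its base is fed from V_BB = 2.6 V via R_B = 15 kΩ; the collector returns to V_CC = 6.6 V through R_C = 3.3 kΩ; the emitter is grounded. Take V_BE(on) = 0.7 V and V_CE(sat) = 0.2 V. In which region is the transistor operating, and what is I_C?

Assume active: I_B = (2.6 − 0.7)/15 = 0.127 mA, giving I_C = β·I_B = 12.7 mA.
But then V_CE = 6.6 − 12.7×3.3 = -35.2 V < V_CE(sat) = 0.2 V — impossible in the active region.
So the transistor is saturated. With V_CE = 0.2 V, I_C = (V_CC − 0.2)/R_C = 6.4/3.3 = 1.94 mA.
Check: β·I_B = 12.7 mA > I_C = 1.94 mA, confirming saturation.

saturation; I_C ≈ 1.9 mA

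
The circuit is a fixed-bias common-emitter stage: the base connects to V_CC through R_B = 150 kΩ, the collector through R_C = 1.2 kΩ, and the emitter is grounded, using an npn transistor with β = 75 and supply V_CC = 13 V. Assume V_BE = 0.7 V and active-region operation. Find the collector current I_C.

I_C ≈ 6.2 mA

Base loop: V_CC = I_B·R_B + V_BE, so I_B = (13 − 0.7)/150 kΩ = 0.082 mA.
In the active region I_C = β·I_B = 75 × 0.082 = 6.15 mA.
Collector loop: V_CE = V_CC − I_C·R_C = 13 − 6.15×1.2 = 5.62 V.
Since V_CE = 5.62 V > V_CE(sat) ≈ 0.2 V, the transistor is in the active region as assumed.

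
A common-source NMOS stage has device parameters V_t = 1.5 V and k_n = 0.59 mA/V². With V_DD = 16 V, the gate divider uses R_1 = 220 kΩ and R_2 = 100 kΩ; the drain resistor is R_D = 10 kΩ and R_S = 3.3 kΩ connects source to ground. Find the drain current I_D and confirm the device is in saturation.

I_D ≈ 0.62 mA

V_G = V_DD·R_2/(R_1+R_2) = 16×100/320 = 5 V.
Assume saturation: I_D = (k_n/2)(V_GS − V_t)² with V_GS = V_G − I_D·R_S = 5 − 3.3·I_D.
Substituting gives 3.21·I_D² − 7.81·I_D + 3.61 = 0, with roots I_D = 0.621 or 1.81 mA.
The root I_D = 1.81 mA gives V_GS = -0.978 V ≤ V_t, so take I_D = 0.621 mA.
Then V_GS = 2.95 V and V_DS = V_DD − I_D(R_D+R_S) = 16 − 0.621×13.3 = 7.74 V.
Saturation requires V_DS ≥ V_GS − V_t = 1.45 V; 7.74 ≥ 1.45 ✓.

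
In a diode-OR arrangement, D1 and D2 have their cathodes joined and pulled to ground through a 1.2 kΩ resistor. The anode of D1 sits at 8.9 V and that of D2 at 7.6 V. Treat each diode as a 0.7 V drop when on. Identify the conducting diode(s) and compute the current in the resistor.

Assume both conduct. Then node N would need to be at both 8.9−0.7 = 8.2 V and 7.6−0.7 = 6.9 V, which is impossible.
Assume only D1 conducts: V_N = 8.9 − 0.7 = 8.2 V, so I_R = 8.2/1.2 = 6.83 mA.
Check D2: its anode-to-cathode voltage is 7.6 − 8.2 = -0.6 V < 0.7 V, so it is off. The assumption is consistent.

Only D1 conducts; I_R ≈ 6.8 mA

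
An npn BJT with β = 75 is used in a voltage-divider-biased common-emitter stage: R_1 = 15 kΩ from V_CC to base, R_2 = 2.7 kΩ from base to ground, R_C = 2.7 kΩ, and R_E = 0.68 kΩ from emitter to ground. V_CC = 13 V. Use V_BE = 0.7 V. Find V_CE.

Thevenize the base divider: V_Th = V_CC·R_2/(R_1+R_2) = 13×2.7/17.7 = 1.98 V, R_Th = R_1‖R_2 = 2.29 kΩ.
Base-emitter loop: V_Th = I_B·R_Th + V_BE + (β+1)I_B·R_E, so I_B = (1.98 − 0.7) / (2.29 + 76×0.68) = 0.0238 mA.
I_C = β·I_B = 75×0.0238 = 1.78 mA, and I_E = (β+1)I_B = 1.81 mA.
V_CE = V_CC − I_C·R_C − I_E·R_E = 13 − 1.78×2.7 − 1.81×0.68 = 6.96 V.
V_CE = 6.96 V > 0.2 V confirms active-region operation.

V_CE ≈ 7 V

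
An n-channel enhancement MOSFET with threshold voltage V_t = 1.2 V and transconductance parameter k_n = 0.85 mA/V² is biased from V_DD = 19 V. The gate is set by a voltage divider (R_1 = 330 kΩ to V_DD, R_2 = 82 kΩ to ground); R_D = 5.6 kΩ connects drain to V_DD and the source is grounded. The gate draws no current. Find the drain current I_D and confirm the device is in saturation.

I_D ≈ 2.8 mA

V_G = V_DD·R_2/(R_1+R_2) = 19×82/412 = 3.78 V. With the source grounded, V_GS = V_G = 3.78 V.
Assume saturation: I_D = (k_n/2)(V_GS − V_t)² = (0.85/2)×(3.78 − 1.2)² = 0.425×2.58² = 2.83 mA.
V_DS = V_DD − I_D·R_D = 19 − 2.83×5.6 = 3.14 V.
Saturation requires V_DS ≥ V_GS − V_t = 2.58 V; 3.14 ≥ 2.58 ✓.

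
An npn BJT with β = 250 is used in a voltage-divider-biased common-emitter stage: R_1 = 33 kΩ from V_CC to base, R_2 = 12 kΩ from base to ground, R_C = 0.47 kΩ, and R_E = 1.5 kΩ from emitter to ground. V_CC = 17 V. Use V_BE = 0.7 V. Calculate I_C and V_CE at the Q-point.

I_C ≈ 2.5 mA, V_CE ≈ 12 V

Thevenize the base divider: V_Th = V_CC·R_2/(R_1+R_2) = 17×12/45 = 4.53 V, R_Th = R_1‖R_2 = 8.8 kΩ.
Base-emitter loop: V_Th = I_B·R_Th + V_BE + (β+1)I_B·R_E, so I_B = (4.53 − 0.7) / (8.8 + 251×1.5) = 0.00995 mA.
I_C = β·I_B = 250×0.00995 = 2.49 mA, and I_E = (β+1)I_B = 2.5 mA.
V_CE = V_CC − I_C·R_C − I_E·R_E = 17 − 2.49×0.47 − 2.5×1.5 = 12.1 V.
V_CE = 12.1 V > 0.2 V confirms active-region operation.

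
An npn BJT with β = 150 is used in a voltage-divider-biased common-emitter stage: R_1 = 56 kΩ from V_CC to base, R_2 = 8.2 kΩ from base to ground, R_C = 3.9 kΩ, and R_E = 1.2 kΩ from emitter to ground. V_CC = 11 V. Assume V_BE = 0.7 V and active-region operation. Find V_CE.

V_CE ≈ 8.1 V

Thevenize the base divider: V_Th = V_CC·R_2/(R_1+R_2) = 11×8.2/64.2 = 1.4 V, R_Th = R_1‖R_2 = 7.15 kΩ.
Base-emitter loop: V_Th = I_B·R_Th + V_BE + (β+1)I_B·R_E, so I_B = (1.4 − 0.7) / (7.15 + 151×1.2) = 0.00374 mA.
I_C = β·I_B = 150×0.00374 = 0.561 mA, and I_E = (β+1)I_B = 0.565 mA.
V_CE = V_CC − I_C·R_C − I_E·R_E = 11 − 0.561×3.9 − 0.565×1.2 = 8.13 V.
V_CE = 8.13 V > 0.2 V confirms active-region operation.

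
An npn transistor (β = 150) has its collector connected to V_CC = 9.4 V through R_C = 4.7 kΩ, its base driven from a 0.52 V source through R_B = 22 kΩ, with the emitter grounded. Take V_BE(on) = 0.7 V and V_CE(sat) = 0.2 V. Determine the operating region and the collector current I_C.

V_BB = 0.52 V ≤ V_BE(on) = 0.7 V, so the base-emitter junction is not forward biased.
The transistor is in cutoff: I_B = I_C = 0.

cutoff; I_C ≈ 0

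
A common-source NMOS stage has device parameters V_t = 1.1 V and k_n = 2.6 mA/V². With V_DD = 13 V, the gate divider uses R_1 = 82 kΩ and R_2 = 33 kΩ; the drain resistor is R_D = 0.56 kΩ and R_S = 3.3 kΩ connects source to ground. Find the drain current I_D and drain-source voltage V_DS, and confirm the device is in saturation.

V_G = V_DD·R_2/(R_1+R_2) = 13×33/115 = 3.73 V.
Assume saturation: I_D = (k_n/2)(V_GS − V_t)² with V_GS = V_G − I_D·R_S = 3.73 − 3.3·I_D.
Substituting gives 14.2·I_D² − 23.6·I_D + 8.99 = 0, with roots I_D = 0.593 or 1.07 mA.
The root I_D = 1.07 mA gives V_GS = 0.192 V ≤ V_t, so take I_D = 0.593 mA.
Then V_GS = 1.78 V and V_DS = V_DD − I_D(R_D+R_S) = 13 − 0.593×3.86 = 10.7 V.
Saturation requires V_DS ≥ V_GS − V_t = 0.675 V; 10.7 ≥ 0.675 ✓.

I_D ≈ 0.59 mA, V_DS ≈ 11 V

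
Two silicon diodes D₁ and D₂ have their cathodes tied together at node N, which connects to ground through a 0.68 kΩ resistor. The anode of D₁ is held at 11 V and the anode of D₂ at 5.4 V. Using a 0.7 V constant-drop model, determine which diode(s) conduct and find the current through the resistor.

Assume both conduct. Then node N would need to be at both 11−0.7 = 10.3 V and 5.4−0.7 = 4.7 V, which is impossible.
Assume only D₁ conducts: V_N = 11 − 0.7 = 10.3 V, so I_R = 10.3/0.68 = 15.1 mA.
Check D₂: its anode-to-cathode voltage is 5.4 − 10.3 = -4.9 V < 0.7 V, so it is off. The assumption is consistent.

Only D₁ conducts; I_R ≈ 15 mA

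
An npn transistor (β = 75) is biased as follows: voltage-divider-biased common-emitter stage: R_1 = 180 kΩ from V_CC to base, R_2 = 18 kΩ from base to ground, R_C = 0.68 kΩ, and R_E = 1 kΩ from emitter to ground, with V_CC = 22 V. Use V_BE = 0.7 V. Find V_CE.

Thevenize the base divider: V_Th = V_CC·R_2/(R_1+R_2) = 22×18/198 = 2 V, R_Th = R_1‖R_2 = 16.4 kΩ.
Base-emitter loop: V_Th = I_B·R_Th + V_BE + (β+1)I_B·R_E, so I_B = (2 − 0.7) / (16.4 + 76×1) = 0.0141 mA.
I_C = β·I_B = 75×0.0141 = 1.06 mA, and I_E = (β+1)I_B = 1.07 mA.
V_CE = V_CC − I_C·R_C − I_E·R_E = 22 − 1.06×0.68 − 1.07×1 = 20.2 V.
V_CE = 20.2 V > 0.2 V confirms active-region operation.

V_CE ≈ 20 V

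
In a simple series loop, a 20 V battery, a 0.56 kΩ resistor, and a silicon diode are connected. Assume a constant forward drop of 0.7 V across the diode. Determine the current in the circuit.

KVL around the loop: 20 = V_D + I·R = 0.7 + I × 0.56 kΩ.
So I = (20 − 0.7) / 0.56 kΩ = 19.3 / 0.56 = 34.5 mA.

I ≈ 34 mA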